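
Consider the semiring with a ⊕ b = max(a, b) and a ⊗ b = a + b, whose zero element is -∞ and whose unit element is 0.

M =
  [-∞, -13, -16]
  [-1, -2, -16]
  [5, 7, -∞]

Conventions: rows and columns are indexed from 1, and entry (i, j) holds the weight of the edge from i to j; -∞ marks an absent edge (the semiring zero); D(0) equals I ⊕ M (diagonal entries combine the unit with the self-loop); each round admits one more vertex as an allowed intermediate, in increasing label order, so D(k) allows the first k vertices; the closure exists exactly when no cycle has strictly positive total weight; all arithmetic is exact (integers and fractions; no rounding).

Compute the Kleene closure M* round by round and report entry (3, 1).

D(0):
  [0, -13, -16]
  [-1, 0, -16]
  [5, 7, 0]
D(1):
  [0, -13, -16]
  [-1, 0, -16]
  [5, 7, 0]
D(2):
  [0, -13, -16]
  [-1, 0, -16]
  [6, 7, 0]
D(3):
  [0, -9, -16]
  [-1, 0, -16]
  [6, 7, 0]
Answer: M*[3][1] = 6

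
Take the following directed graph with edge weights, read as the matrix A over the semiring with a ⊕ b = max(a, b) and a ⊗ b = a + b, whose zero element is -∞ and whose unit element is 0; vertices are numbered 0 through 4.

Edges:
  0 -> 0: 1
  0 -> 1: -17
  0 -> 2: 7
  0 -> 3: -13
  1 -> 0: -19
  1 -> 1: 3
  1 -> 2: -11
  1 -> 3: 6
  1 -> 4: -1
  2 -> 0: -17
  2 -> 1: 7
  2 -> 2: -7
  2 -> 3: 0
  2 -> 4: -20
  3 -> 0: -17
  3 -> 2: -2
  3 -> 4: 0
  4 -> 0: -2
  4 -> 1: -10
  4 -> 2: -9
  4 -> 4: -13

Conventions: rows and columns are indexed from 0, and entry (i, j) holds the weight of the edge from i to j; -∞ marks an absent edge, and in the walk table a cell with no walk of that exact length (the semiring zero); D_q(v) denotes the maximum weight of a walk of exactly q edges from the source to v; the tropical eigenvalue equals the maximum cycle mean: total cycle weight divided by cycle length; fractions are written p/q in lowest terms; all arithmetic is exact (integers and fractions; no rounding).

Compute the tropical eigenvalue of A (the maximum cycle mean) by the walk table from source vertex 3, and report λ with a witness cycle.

q=0: [-∞, -∞, -∞, 0, -∞]
q=1: [-17, -∞, -2, -∞, 0]
q=2: [-2, 5, -9, -2, -13]
q=3: [-1, 8, 5, 11, 4]
q=4: [2, 12, 9, 14, 11]
q=5: [9, 16, 12, 18, 14]
Optimal cycle mean attained by: cycle 1->3->2->1, total 6 + (-2) + 7, length 3.
Answer: λ = 11/3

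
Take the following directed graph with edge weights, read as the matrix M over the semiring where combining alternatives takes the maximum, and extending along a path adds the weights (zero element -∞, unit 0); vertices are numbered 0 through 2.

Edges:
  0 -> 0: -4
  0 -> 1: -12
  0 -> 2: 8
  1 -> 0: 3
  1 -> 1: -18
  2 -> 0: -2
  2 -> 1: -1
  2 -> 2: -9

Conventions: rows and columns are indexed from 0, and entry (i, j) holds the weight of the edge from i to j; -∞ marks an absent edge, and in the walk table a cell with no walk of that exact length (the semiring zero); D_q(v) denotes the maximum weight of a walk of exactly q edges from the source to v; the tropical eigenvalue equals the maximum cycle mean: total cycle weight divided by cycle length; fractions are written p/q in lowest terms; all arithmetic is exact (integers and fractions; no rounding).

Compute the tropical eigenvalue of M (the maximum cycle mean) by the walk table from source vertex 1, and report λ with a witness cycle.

q=0: [-∞, 0, -∞]
q=1: [3, -18, -∞]
q=2: [-1, -9, 11]
q=3: [9, 10, 7]
Optimal cycle mean attained by: cycle 0->2->1->0, total 8 + (-1) + 3, length 3.
Answer: λ = 10/3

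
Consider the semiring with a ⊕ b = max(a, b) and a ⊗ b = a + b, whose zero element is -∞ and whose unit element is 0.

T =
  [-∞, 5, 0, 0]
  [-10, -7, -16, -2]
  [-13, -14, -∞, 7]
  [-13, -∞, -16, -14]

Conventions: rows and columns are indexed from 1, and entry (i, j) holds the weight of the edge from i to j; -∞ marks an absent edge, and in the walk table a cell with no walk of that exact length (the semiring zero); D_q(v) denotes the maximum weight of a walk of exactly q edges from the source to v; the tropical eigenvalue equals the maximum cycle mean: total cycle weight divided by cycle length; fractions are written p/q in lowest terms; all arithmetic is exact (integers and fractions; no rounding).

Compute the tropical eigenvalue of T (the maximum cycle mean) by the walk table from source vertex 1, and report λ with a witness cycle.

q=0: [0, -∞, -∞, -∞]
q=1: [-∞, 5, 0, 0]
q=2: [-5, -2, -11, 7]
q=3: [-6, 0, -5, -4]
q=4: [-10, -1, -6, 2]
Optimal cycle mean attained by: cycle 1->3->4->1, total 0 + 7 + (-13), length 3.
Answer: λ = -2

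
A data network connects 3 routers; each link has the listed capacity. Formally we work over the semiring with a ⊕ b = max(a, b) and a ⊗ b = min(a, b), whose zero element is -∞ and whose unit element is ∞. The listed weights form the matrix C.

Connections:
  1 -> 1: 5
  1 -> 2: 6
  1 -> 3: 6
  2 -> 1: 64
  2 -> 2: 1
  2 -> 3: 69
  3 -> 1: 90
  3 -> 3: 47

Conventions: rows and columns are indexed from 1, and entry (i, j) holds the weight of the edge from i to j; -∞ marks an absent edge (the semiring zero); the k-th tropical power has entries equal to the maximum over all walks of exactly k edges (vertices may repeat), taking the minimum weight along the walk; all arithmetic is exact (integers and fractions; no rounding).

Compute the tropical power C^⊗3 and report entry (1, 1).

C^⊗2:
  [6, 5, 6]
  [69, 6, 47]
  [47, 6, 47]
C^⊗3:
  [6, 6, 6]
  [47, 6, 47]
  [47, 6, 47]
Key observation: the optimum is the walk 1->2->3->1, with weight 6 min 69 min 90 = 6.
Optimal value attained by: walk 1->2->3->1.
Answer: (C^⊗3)[1][1] = 6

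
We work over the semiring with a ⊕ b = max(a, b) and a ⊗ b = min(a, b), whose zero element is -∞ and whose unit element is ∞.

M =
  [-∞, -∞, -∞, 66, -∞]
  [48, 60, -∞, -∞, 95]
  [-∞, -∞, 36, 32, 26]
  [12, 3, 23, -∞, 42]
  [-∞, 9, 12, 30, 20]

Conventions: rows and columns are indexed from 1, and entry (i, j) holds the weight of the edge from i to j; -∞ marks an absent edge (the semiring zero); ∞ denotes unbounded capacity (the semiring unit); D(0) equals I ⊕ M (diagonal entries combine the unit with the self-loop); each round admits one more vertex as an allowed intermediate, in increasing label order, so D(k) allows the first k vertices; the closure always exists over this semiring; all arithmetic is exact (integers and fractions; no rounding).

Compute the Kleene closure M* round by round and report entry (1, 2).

D(0):
  [∞, -∞, -∞, 66, -∞]
  [48, ∞, -∞, -∞, 95]
  [-∞, -∞, ∞, 32, 26]
  [12, 3, 23, ∞, 42]
  [-∞, 9, 12, 30, ∞]
D(1):
  [∞, -∞, -∞, 66, -∞]
  [48, ∞, -∞, 48, 95]
  [-∞, -∞, ∞, 32, 26]
  [12, 3, 23, ∞, 42]
  [-∞, 9, 12, 30, ∞]
D(2):
  [∞, -∞, -∞, 66, -∞]
  [48, ∞, -∞, 48, 95]
  [-∞, -∞, ∞, 32, 26]
  [12, 3, 23, ∞, 42]
  [9, 9, 12, 30, ∞]
D(3):
  [∞, -∞, -∞, 66, -∞]
  [48, ∞, -∞, 48, 95]
  [-∞, -∞, ∞, 32, 26]
  [12, 3, 23, ∞, 42]
  [9, 9, 12, 30, ∞]
D(4):
  [∞, 3, 23, 66, 42]
  [48, ∞, 23, 48, 95]
  [12, 3, ∞, 32, 32]
  [12, 3, 23, ∞, 42]
  [12, 9, 23, 30, ∞]
D(5):
  [∞, 9, 23, 66, 42]
  [48, ∞, 23, 48, 95]
  [12, 9, ∞, 32, 32]
  [12, 9, 23, ∞, 42]
  [12, 9, 23, 30, ∞]
Answer: M*[1][2] = 9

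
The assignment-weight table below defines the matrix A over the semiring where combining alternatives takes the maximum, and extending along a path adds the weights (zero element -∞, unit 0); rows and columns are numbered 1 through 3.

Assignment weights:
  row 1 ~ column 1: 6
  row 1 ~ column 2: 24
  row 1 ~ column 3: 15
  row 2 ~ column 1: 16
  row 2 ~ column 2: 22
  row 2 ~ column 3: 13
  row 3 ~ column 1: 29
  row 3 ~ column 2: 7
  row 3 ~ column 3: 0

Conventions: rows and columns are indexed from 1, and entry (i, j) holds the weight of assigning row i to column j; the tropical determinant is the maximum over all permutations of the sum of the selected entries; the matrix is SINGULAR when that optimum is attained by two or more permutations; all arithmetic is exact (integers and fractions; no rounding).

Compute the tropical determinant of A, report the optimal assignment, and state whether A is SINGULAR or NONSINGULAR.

σ = (1, 2, 3): 6 + 22 + 0 = 28
σ = (1, 3, 2): 6 + 13 + 7 = 26
σ = (2, 1, 3): 24 + 16 + 0 = 40
σ = (2, 3, 1): 24 + 13 + 29 = 66
σ = (3, 1, 2): 15 + 16 + 7 = 38
σ = (3, 2, 1): 15 + 22 + 29 = 66
Optimal value attained by: σ = (2, 3, 1).
Answer: det⊕(A) = 66; verdict: SINGULAR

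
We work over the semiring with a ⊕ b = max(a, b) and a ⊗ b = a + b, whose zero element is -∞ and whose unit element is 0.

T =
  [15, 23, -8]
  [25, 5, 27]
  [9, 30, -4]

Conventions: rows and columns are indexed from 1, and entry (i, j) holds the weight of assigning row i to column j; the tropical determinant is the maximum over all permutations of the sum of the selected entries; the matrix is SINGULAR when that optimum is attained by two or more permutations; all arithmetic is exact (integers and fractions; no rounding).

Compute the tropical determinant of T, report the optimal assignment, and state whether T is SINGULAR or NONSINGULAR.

σ = (1, 2, 3): 15 + 5 + (-4) = 16
σ = (1, 3, 2): 15 + 27 + 30 = 72
σ = (2, 1, 3): 23 + 25 + (-4) = 44
σ = (2, 3, 1): 23 + 27 + 9 = 59
σ = (3, 1, 2): (-8) + 25 + 30 = 47
σ = (3, 2, 1): (-8) + 5 + 9 = 6
Optimal value attained by: σ = (1, 3, 2).
Answer: det⊕(T) = 72; verdict: NONSINGULAR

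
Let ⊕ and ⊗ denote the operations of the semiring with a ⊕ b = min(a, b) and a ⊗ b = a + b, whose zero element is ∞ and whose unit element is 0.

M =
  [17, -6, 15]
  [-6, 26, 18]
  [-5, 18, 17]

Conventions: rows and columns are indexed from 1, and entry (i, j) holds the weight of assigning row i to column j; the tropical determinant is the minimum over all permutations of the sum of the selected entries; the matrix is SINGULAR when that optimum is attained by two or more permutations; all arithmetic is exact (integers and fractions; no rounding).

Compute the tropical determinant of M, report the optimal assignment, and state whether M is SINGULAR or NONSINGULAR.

σ = (1, 2, 3): 17 + 26 + 17 = 60
σ = (1, 3, 2): 17 + 18 + 18 = 53
σ = (2, 1, 3): (-6) + (-6) + 17 = 5
σ = (2, 3, 1): (-6) + 18 + (-5) = 7
σ = (3, 1, 2): 15 + (-6) + 18 = 27
σ = (3, 2, 1): 15 + 26 + (-5) = 36
Optimal value attained by: σ = (2, 1, 3).
Answer: det⊕(M) = 5; verdict: NONSINGULAR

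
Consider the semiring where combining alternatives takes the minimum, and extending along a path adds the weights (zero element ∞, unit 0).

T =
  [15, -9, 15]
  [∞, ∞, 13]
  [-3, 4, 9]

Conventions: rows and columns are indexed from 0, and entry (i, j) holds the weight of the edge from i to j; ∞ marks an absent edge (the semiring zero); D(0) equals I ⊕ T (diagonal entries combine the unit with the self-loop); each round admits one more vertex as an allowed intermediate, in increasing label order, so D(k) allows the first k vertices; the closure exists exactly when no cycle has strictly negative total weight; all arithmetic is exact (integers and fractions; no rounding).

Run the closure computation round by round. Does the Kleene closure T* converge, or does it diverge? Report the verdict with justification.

D(0):
  [0, -9, 15]
  [∞, 0, 13]
  [-3, 4, 0]
D(1):
  [0, -9, 15]
  [∞, 0, 13]
  [-3, -12, 0]
D(2):
  [0, -9, 4]
  [∞, 0, 13]
  [-3, -12, 0]
D(3):
  [0, -9, 4]
  [10, 0, 13]
  [-3, -12, 0]
Key observation: every diagonal entry stays at the unit through all rounds, so no improving cycle exists.
Answer: CONVERGES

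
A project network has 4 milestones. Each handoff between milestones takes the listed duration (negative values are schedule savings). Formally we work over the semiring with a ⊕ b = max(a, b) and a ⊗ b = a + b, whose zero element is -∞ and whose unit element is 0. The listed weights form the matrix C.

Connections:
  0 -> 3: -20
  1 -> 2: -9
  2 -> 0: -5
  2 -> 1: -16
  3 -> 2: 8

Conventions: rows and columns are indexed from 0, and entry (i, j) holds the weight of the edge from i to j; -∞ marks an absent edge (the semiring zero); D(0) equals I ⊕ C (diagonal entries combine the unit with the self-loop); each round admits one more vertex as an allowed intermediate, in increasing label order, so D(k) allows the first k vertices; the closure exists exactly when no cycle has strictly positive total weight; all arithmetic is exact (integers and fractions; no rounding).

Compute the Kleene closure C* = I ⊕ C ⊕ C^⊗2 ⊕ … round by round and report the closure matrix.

D(0):
  [0, -∞, -∞, -20]
  [-∞, 0, -9, -∞]
  [-5, -16, 0, -∞]
  [-∞, -∞, 8, 0]
D(1):
  [0, -∞, -∞, -20]
  [-∞, 0, -9, -∞]
  [-5, -16, 0, -25]
  [-∞, -∞, 8, 0]
D(2):
  [0, -∞, -∞, -20]
  [-∞, 0, -9, -∞]
  [-5, -16, 0, -25]
  [-∞, -∞, 8, 0]
D(3):
  [0, -∞, -∞, -20]
  [-14, 0, -9, -34]
  [-5, -16, 0, -25]
  [3, -8, 8, 0]
D(4):
  [0, -28, -12, -20]
  [-14, 0, -9, -34]
  [-5, -16, 0, -25]
  [3, -8, 8, 0]
Answer: C* = [[0, -28, -12, -20], [-14, 0, -9, -34], [-5, -16, 0, -25], [3, -8, 8, 0]]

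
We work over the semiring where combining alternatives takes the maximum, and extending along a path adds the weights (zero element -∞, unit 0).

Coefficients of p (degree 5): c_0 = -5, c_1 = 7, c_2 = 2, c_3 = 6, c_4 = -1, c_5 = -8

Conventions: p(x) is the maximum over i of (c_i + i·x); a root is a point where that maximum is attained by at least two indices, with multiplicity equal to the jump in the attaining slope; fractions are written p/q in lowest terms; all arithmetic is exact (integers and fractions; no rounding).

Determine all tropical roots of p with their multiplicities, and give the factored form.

hull edge (i=0, c=-5) to (i=1, c=7): slope 12, span 1
hull edge (i=1, c=7) to (i=3, c=6): slope -1/2, span 2
hull edge (i=3, c=6) to (i=5, c=-8): slope -7, span 2
Factored form: p(x) = -8 ⊗ (x ⊕ (-12)) ⊗ (x ⊕ 1/2) ⊗ (x ⊕ 1/2) ⊗ (x ⊕ 7) ⊗ (x ⊕ 7)
Answer: roots = -12 (mult 1), 1/2 (mult 2), 7 (mult 2)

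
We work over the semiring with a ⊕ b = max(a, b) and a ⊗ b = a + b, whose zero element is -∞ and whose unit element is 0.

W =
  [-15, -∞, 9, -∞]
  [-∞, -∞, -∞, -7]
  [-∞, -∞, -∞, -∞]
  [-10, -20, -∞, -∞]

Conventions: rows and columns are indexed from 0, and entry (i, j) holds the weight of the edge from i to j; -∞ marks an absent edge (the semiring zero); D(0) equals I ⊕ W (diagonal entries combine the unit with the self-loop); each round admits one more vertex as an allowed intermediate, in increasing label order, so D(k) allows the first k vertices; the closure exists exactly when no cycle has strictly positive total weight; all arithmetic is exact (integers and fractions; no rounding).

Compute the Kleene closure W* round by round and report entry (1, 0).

D(0):
  [0, -∞, 9, -∞]
  [-∞, 0, -∞, -7]
  [-∞, -∞, 0, -∞]
  [-10, -20, -∞, 0]
D(1):
  [0, -∞, 9, -∞]
  [-∞, 0, -∞, -7]
  [-∞, -∞, 0, -∞]
  [-10, -20, -1, 0]
D(2):
  [0, -∞, 9, -∞]
  [-∞, 0, -∞, -7]
  [-∞, -∞, 0, -∞]
  [-10, -20, -1, 0]
D(3):
  [0, -∞, 9, -∞]
  [-∞, 0, -∞, -7]
  [-∞, -∞, 0, -∞]
  [-10, -20, -1, 0]
D(4):
  [0, -∞, 9, -∞]
  [-17, 0, -8, -7]
  [-∞, -∞, 0, -∞]
  [-10, -20, -1, 0]
Answer: W*[1][0] = -17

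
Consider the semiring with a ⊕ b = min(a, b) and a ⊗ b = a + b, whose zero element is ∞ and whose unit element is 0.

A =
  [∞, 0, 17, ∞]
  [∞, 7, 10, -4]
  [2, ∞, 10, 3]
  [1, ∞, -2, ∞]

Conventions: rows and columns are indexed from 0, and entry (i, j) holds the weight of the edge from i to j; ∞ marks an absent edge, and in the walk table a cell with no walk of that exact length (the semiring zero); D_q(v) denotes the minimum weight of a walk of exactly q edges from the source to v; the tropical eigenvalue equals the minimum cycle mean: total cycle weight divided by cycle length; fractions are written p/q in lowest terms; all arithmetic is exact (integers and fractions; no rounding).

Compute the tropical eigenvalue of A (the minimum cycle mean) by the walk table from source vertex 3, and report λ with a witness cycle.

q=0: [∞, ∞, ∞, 0]
q=1: [1, ∞, -2, ∞]
q=2: [0, 1, 8, 1]
q=3: [2, 0, -1, -3]
q=4: [-2, 2, -5, -4]
Optimal cycle mean attained by: cycle 0->1->3->0, total 0 + (-4) + 1, length 3.
Answer: λ = -1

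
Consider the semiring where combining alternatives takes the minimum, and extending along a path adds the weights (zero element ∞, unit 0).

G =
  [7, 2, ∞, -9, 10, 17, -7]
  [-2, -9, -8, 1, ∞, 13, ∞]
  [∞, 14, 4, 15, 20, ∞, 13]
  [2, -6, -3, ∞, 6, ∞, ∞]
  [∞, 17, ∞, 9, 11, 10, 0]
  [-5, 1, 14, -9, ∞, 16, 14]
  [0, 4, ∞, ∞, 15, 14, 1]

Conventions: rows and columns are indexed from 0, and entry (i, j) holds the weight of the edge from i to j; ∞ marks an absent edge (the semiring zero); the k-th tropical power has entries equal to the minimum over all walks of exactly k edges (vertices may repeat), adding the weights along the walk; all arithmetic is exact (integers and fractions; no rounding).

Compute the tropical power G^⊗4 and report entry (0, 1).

G^⊗2:
  [-7, -15, -12, -2, -3, 7, -6]
  [-11, -18, -17, -11, 7, 4, -9]
  [12, 5, 6, 15, 21, 27, 14]
  [-8, -15, -14, -7, 12, 7, -5]
  [0, 3, 6, 1, 15, 14, 1]
  [-7, -15, -12, -14, -3, 12, -12]
  [1, -5, -4, -9, 10, 15, -7]
G^⊗3:
  [-17, -24, -23, -16, 3, -2, -14]
  [-20, -27, -26, -20, -5, -5, -18]
  [3, -4, -3, 3, 21, 18, 5]
  [-17, -24, -23, -17, -1, -2, -15]
  [1, -6, -5, -9, 7, 15, -7]
  [-17, -24, -23, -16, -8, -2, -14]
  [-7, -15, -13, -8, -3, 7, -6]
G^⊗4:
  [-26, -33, -32, -26, -10, -11, -24]
  [-29, -36, -35, -29, -14, -14, -27]
  [-6, -13, -12, -6, 9, 9, -4]
  [-26, -33, -32, -26, -11, -11, -24]
  [-8, -15, -14, -8, -3, 7, -6]
  [-26, -33, -32, -26, -10, -11, -24]
  [-17, -24, -23, -16, -2, -2, -14]
Key observation: the optimum is the walk 0->3->1->1->1, with weight (-9) + (-6) + (-9) + (-9) = -33.
Optimal value attained by: walk 0->3->1->1->1.
Answer: (G^⊗4)[0][1] = -33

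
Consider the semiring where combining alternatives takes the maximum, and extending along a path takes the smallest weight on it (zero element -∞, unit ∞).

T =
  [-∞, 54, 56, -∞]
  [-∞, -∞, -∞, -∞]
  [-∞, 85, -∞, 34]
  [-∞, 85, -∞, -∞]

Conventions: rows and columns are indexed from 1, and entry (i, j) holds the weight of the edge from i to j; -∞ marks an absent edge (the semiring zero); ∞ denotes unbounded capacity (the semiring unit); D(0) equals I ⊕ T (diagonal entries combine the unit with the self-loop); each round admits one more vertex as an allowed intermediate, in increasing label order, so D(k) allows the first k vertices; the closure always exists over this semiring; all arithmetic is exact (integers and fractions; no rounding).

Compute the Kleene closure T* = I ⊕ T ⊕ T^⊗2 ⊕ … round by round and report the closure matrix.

D(0):
  [∞, 54, 56, -∞]
  [-∞, ∞, -∞, -∞]
  [-∞, 85, ∞, 34]
  [-∞, 85, -∞, ∞]
D(1):
  [∞, 54, 56, -∞]
  [-∞, ∞, -∞, -∞]
  [-∞, 85, ∞, 34]
  [-∞, 85, -∞, ∞]
D(2):
  [∞, 54, 56, -∞]
  [-∞, ∞, -∞, -∞]
  [-∞, 85, ∞, 34]
  [-∞, 85, -∞, ∞]
D(3):
  [∞, 56, 56, 34]
  [-∞, ∞, -∞, -∞]
  [-∞, 85, ∞, 34]
  [-∞, 85, -∞, ∞]
D(4):
  [∞, 56, 56, 34]
  [-∞, ∞, -∞, -∞]
  [-∞, 85, ∞, 34]
  [-∞, 85, -∞, ∞]
Answer: T* = [[∞, 56, 56, 34], [-∞, ∞, -∞, -∞], [-∞, 85, ∞, 34], [-∞, 85, -∞, ∞]]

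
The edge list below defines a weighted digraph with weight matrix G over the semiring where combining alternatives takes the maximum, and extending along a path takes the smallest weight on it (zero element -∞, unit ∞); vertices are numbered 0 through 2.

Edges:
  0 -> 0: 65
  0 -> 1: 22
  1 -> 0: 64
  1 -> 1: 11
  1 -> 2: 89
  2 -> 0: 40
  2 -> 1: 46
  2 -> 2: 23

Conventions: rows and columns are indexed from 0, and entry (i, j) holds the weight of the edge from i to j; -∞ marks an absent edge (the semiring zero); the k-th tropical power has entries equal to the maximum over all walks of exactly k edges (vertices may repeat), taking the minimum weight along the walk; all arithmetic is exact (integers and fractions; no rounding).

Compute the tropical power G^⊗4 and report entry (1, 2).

G^⊗2:
  [65, 22, 22]
  [64, 46, 23]
  [46, 23, 46]
G^⊗3:
  [65, 22, 22]
  [64, 23, 46]
  [46, 46, 23]
G^⊗4:
  [65, 22, 22]
  [64, 46, 23]
  [46, 23, 46]
Key observation: the optimum is the walk 1->2->1->2->2, with weight 89 min 46 min 89 min 23 = 23.
Optimal value attained by: walk 1->2->1->2->2.
Answer: (G^⊗4)[1][2] = 23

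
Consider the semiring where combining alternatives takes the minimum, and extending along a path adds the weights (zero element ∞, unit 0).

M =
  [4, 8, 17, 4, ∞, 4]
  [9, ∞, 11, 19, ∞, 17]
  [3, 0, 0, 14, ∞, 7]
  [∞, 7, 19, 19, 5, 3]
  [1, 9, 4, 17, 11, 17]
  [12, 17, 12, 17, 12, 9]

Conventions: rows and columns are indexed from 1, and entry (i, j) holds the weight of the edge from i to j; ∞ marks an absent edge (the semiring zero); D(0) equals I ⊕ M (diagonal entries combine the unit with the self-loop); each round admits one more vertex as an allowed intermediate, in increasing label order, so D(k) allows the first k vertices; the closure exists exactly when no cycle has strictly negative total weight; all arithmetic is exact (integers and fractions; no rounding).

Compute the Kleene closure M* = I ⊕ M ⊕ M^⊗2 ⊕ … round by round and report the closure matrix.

D(0):
  [0, 8, 17, 4, ∞, 4]
  [9, 0, 11, 19, ∞, 17]
  [3, 0, 0, 14, ∞, 7]
  [∞, 7, 19, 0, 5, 3]
  [1, 9, 4, 17, 0, 17]
  [12, 17, 12, 17, 12, 0]
D(1):
  [0, 8, 17, 4, ∞, 4]
  [9, 0, 11, 13, ∞, 13]
  [3, 0, 0, 7, ∞, 7]
  [∞, 7, 19, 0, 5, 3]
  [1, 9, 4, 5, 0, 5]
  [12, 17, 12, 16, 12, 0]
D(2):
  [0, 8, 17, 4, ∞, 4]
  [9, 0, 11, 13, ∞, 13]
  [3, 0, 0, 7, ∞, 7]
  [16, 7, 18, 0, 5, 3]
  [1, 9, 4, 5, 0, 5]
  [12, 17, 12, 16, 12, 0]
D(3):
  [0, 8, 17, 4, ∞, 4]
  [9, 0, 11, 13, ∞, 13]
  [3, 0, 0, 7, ∞, 7]
  [16, 7, 18, 0, 5, 3]
  [1, 4, 4, 5, 0, 5]
  [12, 12, 12, 16, 12, 0]
D(4):
  [0, 8, 17, 4, 9, 4]
  [9, 0, 11, 13, 18, 13]
  [3, 0, 0, 7, 12, 7]
  [16, 7, 18, 0, 5, 3]
  [1, 4, 4, 5, 0, 5]
  [12, 12, 12, 16, 12, 0]
D(5):
  [0, 8, 13, 4, 9, 4]
  [9, 0, 11, 13, 18, 13]
  [3, 0, 0, 7, 12, 7]
  [6, 7, 9, 0, 5, 3]
  [1, 4, 4, 5, 0, 5]
  [12, 12, 12, 16, 12, 0]
D(6):
  [0, 8, 13, 4, 9, 4]
  [9, 0, 11, 13, 18, 13]
  [3, 0, 0, 7, 12, 7]
  [6, 7, 9, 0, 5, 3]
  [1, 4, 4, 5, 0, 5]
  [12, 12, 12, 16, 12, 0]
Answer: M* = [[0, 8, 13, 4, 9, 4], [9, 0, 11, 13, 18, 13], [3, 0, 0, 7, 12, 7], [6, 7, 9, 0, 5, 3], [1, 4, 4, 5, 0, 5], [12, 12, 12, 16, 12, 0]]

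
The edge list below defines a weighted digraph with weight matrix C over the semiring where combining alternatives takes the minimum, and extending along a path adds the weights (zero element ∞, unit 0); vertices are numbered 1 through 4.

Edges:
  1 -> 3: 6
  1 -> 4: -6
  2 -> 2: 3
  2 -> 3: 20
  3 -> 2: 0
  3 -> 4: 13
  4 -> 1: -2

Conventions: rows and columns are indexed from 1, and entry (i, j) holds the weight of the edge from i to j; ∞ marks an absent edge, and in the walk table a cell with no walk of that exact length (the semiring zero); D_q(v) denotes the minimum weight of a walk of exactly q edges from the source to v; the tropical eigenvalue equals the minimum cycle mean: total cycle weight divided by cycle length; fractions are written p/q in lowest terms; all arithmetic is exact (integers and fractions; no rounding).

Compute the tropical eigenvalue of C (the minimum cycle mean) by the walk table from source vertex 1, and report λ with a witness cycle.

q=0: [0, ∞, ∞, ∞]
q=1: [∞, ∞, 6, -6]
q=2: [-8, 6, ∞, 19]
q=3: [17, 9, -2, -14]
q=4: [-16, -2, 23, 11]
Optimal cycle mean attained by: cycle 1->4->1, total (-6) + (-2), length 2.
Answer: λ = -4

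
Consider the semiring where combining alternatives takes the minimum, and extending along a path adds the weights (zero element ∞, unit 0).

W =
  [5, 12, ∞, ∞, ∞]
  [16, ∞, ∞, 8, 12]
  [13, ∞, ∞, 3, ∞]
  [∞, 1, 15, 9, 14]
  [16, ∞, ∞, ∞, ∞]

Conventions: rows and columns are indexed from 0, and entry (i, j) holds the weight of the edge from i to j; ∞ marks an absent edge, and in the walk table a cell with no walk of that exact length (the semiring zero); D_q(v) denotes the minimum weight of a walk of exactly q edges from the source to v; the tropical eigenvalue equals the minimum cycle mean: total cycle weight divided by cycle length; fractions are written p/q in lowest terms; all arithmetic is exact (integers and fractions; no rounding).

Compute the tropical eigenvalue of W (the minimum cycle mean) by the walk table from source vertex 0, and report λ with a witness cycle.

q=0: [0, ∞, ∞, ∞, ∞]
q=1: [5, 12, ∞, ∞, ∞]
q=2: [10, 17, ∞, 20, 24]
q=3: [15, 21, 35, 25, 29]
q=4: [20, 26, 40, 29, 33]
q=5: [25, 30, 44, 34, 38]
Optimal cycle mean attained by: cycle 1->3->1, total 8 + 1, length 2.
Answer: λ = 9/2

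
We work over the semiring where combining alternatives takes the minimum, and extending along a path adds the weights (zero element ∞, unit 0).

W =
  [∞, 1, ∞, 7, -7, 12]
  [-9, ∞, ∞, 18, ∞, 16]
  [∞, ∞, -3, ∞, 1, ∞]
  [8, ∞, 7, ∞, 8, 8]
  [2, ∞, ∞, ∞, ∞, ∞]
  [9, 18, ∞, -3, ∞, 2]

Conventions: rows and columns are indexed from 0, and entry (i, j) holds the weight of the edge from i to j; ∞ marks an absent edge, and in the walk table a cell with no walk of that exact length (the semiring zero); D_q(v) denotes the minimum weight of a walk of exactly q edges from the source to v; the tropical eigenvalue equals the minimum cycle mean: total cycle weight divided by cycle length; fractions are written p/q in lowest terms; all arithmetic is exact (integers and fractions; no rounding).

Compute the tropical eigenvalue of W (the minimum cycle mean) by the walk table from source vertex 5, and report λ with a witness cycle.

q=0: [∞, ∞, ∞, ∞, ∞, 0]
q=1: [9, 18, ∞, -3, ∞, 2]
q=2: [5, 10, 4, -1, 2, 4]
q=3: [1, 6, 1, 1, -2, 6]
q=4: [-3, 2, -2, 3, -6, 8]
q=5: [-7, -2, -5, 4, -10, 9]
q=6: [-11, -6, -8, 0, -14, 5]
Optimal cycle mean attained by: cycle 0->1->0, total 1 + (-9), length 2.
Answer: λ = -4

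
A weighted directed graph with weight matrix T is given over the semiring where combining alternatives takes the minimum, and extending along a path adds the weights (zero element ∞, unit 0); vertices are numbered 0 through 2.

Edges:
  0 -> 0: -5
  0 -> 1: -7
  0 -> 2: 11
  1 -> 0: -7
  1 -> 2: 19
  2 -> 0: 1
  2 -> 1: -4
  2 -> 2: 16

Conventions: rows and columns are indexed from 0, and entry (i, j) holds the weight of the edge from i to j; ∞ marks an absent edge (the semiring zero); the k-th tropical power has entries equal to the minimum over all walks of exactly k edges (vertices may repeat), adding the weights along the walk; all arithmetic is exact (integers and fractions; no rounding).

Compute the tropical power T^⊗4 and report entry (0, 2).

T^⊗2:
  [-14, -12, 6]
  [-12, -14, 4]
  [-11, -6, 12]
T^⊗3:
  [-19, -21, -3]
  [-21, -19, -1]
  [-16, -18, 0]
T^⊗4:
  [-28, -26, -8]
  [-26, -28, -10]
  [-25, -23, -5]
Key observation: the optimum is the walk 0->0->1->0->2, with weight (-5) + (-7) + (-7) + 11 = -8.
Optimal value attained by: walk 0->0->1->0->2.
Answer: (T^⊗4)[0][2] = -8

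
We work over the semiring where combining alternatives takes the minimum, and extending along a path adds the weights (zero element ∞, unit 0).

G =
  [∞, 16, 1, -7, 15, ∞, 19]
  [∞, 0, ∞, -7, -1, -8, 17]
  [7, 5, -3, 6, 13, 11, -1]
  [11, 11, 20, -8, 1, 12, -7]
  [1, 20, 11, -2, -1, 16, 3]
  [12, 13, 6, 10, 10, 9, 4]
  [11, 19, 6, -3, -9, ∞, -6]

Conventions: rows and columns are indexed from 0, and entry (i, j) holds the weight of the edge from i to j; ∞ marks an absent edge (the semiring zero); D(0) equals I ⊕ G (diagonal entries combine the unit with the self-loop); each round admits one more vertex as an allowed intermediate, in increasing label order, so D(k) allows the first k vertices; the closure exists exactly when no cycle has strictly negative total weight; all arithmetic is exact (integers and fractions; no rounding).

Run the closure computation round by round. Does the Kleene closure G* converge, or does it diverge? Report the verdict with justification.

Detection: at round 0, diagonal entry (2, 2) turns strictly negative.
Key observation: the cycle 2->2 has total weight (-3), which is strictly negative.
Answer: DIVERGES — negative cycle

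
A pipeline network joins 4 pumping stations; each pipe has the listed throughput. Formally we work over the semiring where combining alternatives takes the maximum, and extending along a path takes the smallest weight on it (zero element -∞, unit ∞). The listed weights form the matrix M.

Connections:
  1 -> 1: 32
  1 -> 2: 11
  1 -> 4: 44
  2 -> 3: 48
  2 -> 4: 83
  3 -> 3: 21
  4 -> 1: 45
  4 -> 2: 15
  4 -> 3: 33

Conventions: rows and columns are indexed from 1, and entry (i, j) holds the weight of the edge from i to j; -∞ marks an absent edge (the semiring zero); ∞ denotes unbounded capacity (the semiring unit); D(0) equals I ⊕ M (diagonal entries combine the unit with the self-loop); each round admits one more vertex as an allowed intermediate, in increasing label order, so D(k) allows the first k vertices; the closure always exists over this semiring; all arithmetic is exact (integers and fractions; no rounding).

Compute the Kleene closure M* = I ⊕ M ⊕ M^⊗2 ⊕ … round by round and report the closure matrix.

D(0):
  [∞, 11, -∞, 44]
  [-∞, ∞, 48, 83]
  [-∞, -∞, ∞, -∞]
  [45, 15, 33, ∞]
D(1):
  [∞, 11, -∞, 44]
  [-∞, ∞, 48, 83]
  [-∞, -∞, ∞, -∞]
  [45, 15, 33, ∞]
D(2):
  [∞, 11, 11, 44]
  [-∞, ∞, 48, 83]
  [-∞, -∞, ∞, -∞]
  [45, 15, 33, ∞]
D(3):
  [∞, 11, 11, 44]
  [-∞, ∞, 48, 83]
  [-∞, -∞, ∞, -∞]
  [45, 15, 33, ∞]
D(4):
  [∞, 15, 33, 44]
  [45, ∞, 48, 83]
  [-∞, -∞, ∞, -∞]
  [45, 15, 33, ∞]
Answer: M* = [[∞, 15, 33, 44], [45, ∞, 48, 83], [-∞, -∞, ∞, -∞], [45, 15, 33, ∞]]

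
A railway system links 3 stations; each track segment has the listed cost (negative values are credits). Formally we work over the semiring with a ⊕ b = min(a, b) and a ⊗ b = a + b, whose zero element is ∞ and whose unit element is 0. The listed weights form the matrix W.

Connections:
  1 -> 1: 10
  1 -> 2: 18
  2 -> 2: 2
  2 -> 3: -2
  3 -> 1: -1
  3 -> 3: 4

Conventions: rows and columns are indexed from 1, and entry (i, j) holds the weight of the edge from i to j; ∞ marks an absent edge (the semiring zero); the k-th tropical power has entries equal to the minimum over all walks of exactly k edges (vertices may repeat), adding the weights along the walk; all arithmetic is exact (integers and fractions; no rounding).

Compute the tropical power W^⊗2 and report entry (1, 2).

W^⊗2:
  [20, 20, 16]
  [-3, 4, 0]
  [3, 17, 8]
Key observation: the optimum is the walk 1->2->2, with weight 18 + 2 = 20.
Optimal value attained by: walk 1->2->2.
Answer: (W^⊗2)[1][2] = 20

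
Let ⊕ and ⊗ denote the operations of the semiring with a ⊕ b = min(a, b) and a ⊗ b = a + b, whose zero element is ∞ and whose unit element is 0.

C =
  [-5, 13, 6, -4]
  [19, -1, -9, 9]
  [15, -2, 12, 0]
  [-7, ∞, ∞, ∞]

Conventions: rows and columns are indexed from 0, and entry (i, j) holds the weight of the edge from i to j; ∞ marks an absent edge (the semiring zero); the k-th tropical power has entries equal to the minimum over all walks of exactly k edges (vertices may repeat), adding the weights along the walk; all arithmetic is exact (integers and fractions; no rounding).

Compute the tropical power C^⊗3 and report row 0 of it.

C^⊗2:
  [-11, 4, 1, -9]
  [2, -11, -10, -9]
  [-7, -3, -11, 7]
  [-12, 6, -1, -11]
C^⊗3:
  [-16, -1, -5, -15]
  [-16, -12, -20, -10]
  [-12, -13, -12, -11]
  [-18, -3, -6, -16]
Answer: row 0 of C^⊗3 = [-16, -1, -5, -15]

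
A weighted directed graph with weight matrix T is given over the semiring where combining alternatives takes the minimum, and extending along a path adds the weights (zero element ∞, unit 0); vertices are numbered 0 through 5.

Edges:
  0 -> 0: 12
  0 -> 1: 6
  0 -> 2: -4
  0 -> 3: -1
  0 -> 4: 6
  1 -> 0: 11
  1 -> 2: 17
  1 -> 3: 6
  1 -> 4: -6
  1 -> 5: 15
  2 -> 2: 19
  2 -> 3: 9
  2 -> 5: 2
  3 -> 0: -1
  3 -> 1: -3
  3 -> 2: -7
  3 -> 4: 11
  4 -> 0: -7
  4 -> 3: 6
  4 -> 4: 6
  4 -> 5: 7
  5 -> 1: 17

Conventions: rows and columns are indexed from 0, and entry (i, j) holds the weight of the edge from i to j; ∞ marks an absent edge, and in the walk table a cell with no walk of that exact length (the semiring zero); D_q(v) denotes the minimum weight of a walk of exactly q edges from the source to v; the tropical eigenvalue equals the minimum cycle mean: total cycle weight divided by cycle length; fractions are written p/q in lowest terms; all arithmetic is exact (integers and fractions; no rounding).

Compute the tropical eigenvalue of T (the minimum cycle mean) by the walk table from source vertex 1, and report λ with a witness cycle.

q=0: [∞, 0, ∞, ∞, ∞, ∞]
q=1: [11, ∞, 17, 6, -6, 15]
q=2: [-13, 3, -1, 0, 0, 1]
q=3: [-7, -7, -17, -14, -7, 1]
q=4: [-15, -17, -21, -8, -13, -15]
q=5: [-20, -11, -19, -16, -23, -19]
q=6: [-30, -19, -24, -21, -17, -17]
Optimal cycle mean attained by: cycle 0->3->1->4->0, total (-1) + (-3) + (-6) + (-7), length 4.
Answer: λ = -17/4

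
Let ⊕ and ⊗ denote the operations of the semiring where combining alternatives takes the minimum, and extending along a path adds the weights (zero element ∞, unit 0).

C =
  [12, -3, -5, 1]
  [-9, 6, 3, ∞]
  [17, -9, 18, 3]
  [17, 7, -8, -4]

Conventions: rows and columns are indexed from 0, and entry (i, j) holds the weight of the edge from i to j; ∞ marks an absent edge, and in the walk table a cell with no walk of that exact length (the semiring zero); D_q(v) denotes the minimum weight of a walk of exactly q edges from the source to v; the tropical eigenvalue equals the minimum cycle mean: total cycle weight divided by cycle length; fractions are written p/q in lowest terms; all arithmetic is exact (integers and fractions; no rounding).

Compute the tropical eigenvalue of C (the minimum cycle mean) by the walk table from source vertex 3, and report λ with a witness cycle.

q=0: [∞, ∞, ∞, 0]
q=1: [17, 7, -8, -4]
q=2: [-2, -17, -12, -8]
q=3: [-26, -21, -16, -12]
q=4: [-30, -29, -31, -25]
Optimal cycle mean attained by: cycle 0->2->1->0, total (-5) + (-9) + (-9), length 3.
Answer: λ = -23/3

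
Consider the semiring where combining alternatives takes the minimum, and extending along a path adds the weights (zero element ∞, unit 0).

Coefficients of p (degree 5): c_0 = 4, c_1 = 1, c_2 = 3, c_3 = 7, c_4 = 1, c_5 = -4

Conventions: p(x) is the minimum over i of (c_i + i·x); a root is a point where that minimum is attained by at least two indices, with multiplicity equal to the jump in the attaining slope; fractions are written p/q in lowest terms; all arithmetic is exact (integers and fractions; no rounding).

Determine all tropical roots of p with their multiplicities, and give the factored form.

hull edge (i=0, c=4) to (i=1, c=1): slope -3, span 1
hull edge (i=1, c=1) to (i=5, c=-4): slope -5/4, span 4
Factored form: p(x) = -4 ⊗ (x ⊕ 5/4) ⊗ (x ⊕ 5/4) ⊗ (x ⊕ 5/4) ⊗ (x ⊕ 5/4) ⊗ (x ⊕ 3)
Answer: roots = 5/4 (mult 4), 3 (mult 1)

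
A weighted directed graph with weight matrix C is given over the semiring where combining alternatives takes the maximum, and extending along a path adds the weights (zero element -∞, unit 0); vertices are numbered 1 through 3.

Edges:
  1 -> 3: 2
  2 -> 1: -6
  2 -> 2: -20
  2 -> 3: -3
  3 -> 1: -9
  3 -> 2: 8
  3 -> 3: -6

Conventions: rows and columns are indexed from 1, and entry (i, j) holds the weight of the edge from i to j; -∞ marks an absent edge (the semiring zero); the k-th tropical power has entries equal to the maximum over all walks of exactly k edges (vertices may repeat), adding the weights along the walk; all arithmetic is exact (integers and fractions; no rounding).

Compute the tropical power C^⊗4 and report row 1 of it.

C^⊗2:
  [-7, 10, -4]
  [-12, 5, -4]
  [2, 2, 5]
C^⊗3:
  [4, 4, 7]
  [-1, 4, 2]
  [-4, 13, 4]
C^⊗4:
  [-2, 15, 6]
  [-2, 10, 1]
  [7, 12, 10]
Answer: row 1 of C^⊗4 = [-2, 15, 6]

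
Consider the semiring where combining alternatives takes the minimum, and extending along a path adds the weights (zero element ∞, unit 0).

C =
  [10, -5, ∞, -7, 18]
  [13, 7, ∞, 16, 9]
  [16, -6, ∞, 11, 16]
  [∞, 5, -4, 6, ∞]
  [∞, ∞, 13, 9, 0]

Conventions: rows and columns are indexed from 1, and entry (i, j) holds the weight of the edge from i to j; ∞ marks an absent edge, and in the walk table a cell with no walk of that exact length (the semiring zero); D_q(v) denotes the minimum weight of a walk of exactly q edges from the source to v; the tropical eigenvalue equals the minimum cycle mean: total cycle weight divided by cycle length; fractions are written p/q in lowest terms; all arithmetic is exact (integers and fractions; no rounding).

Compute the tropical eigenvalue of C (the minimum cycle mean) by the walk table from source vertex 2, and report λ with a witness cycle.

q=0: [∞, 0, ∞, ∞, ∞]
q=1: [13, 7, ∞, 16, 9]
q=2: [20, 8, 12, 6, 9]
q=3: [21, 6, 2, 12, 9]
q=4: [18, -4, 8, 13, 9]
q=5: [9, 2, 9, 11, 5]
Optimal cycle mean attained by: cycle 1->4->3->2->1, total (-7) + (-4) + (-6) + 13, length 4.
Answer: λ = -1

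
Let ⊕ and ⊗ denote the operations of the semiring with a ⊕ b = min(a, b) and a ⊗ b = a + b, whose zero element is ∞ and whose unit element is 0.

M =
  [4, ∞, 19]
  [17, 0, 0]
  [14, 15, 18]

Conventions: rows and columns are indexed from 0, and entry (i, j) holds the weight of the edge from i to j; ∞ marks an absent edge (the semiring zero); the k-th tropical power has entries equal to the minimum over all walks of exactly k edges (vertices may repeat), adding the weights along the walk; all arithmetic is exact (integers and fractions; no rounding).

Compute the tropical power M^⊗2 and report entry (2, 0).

M^⊗2:
  [8, 34, 23]
  [14, 0, 0]
  [18, 15, 15]
Key observation: the optimum is the walk 2->0->0, with weight 14 + 4 = 18.
Optimal value attained by: walk 2->0->0.
Answer: (M^⊗2)[2][0] = 18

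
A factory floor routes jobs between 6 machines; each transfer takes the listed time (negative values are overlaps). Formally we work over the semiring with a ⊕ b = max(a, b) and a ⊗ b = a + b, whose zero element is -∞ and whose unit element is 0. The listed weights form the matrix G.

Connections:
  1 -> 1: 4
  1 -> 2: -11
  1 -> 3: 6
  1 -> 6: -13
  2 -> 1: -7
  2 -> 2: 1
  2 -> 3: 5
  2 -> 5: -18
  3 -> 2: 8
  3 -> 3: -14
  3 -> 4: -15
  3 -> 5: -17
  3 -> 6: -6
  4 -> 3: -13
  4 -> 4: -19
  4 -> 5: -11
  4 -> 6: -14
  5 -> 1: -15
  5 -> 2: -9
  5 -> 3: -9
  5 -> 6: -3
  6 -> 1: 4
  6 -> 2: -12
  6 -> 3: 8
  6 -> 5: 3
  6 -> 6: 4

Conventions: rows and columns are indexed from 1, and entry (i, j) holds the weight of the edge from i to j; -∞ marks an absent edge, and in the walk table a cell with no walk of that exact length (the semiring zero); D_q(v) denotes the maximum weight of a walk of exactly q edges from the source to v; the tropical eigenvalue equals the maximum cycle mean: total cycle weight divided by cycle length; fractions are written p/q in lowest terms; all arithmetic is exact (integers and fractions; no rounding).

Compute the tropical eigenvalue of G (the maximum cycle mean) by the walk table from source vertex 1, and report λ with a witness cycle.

q=0: [0, -∞, -∞, -∞, -∞, -∞]
q=1: [4, -11, 6, -∞, -∞, -13]
q=2: [8, 14, 10, -9, -10, 0]
q=3: [12, 18, 19, -5, 3, 4]
q=4: [16, 27, 23, 4, 7, 13]
q=5: [20, 31, 32, 8, 16, 17]
q=6: [24, 40, 36, 17, 20, 26]
Optimal cycle mean attained by: cycle 2->3->2, total 5 + 8, length 2.
Answer: λ = 13/2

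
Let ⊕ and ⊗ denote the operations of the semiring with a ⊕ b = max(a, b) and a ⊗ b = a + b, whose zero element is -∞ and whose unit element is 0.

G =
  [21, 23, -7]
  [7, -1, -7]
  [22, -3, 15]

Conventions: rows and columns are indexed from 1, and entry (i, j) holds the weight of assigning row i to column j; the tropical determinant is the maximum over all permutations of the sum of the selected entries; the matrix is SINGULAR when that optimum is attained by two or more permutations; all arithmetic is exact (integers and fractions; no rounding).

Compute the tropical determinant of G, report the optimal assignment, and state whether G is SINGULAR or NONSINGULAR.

σ = (1, 2, 3): 21 + (-1) + 15 = 35
σ = (1, 3, 2): 21 + (-7) + (-3) = 11
σ = (2, 1, 3): 23 + 7 + 15 = 45
σ = (2, 3, 1): 23 + (-7) + 22 = 38
σ = (3, 1, 2): (-7) + 7 + (-3) = -3
σ = (3, 2, 1): (-7) + (-1) + 22 = 14
Optimal value attained by: σ = (2, 1, 3).
Answer: det⊕(G) = 45; verdict: NONSINGULAR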